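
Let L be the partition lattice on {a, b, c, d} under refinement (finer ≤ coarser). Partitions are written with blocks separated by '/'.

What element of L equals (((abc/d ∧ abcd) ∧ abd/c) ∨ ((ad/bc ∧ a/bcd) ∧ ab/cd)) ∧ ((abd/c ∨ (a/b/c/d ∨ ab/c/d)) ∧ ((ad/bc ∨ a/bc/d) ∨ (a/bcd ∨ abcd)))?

ab/c/d

abc/d ∧ abcd = abc/d
abc/d ∧ abd/c = ab/c/d
ad/bc ∧ a/bcd = a/bc/d
a/bc/d ∧ ab/cd = a/b/c/d
ab/c/d ∨ a/b/c/d = ab/c/d
a/b/c/d ∨ ab/c/d = ab/c/d
abd/c ∨ ab/c/d = abd/c
ad/bc ∨ a/bc/d = ad/bc
a/bcd ∨ abcd = abcd
ad/bc ∨ abcd = abcd
abd/c ∧ abcd = abd/c
ab/c/d ∧ abd/c = ab/c/d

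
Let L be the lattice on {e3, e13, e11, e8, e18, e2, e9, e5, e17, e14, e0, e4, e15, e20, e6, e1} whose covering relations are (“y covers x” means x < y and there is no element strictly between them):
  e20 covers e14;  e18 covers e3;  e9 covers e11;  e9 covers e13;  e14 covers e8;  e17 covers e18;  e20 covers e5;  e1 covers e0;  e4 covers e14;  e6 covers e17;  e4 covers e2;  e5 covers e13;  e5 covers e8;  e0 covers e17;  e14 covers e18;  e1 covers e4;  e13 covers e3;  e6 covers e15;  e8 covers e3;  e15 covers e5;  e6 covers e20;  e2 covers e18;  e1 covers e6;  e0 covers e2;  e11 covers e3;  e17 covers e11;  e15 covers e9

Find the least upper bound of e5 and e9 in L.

Common upper bounds of {e5, e9}: e1, e15, e6.
The least among these is e15.

e15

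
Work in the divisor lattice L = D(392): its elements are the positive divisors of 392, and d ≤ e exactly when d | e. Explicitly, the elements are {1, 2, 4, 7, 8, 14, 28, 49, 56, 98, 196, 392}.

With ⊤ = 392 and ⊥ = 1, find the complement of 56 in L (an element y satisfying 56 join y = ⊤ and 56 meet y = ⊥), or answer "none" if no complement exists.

For every candidate y, either 56 ∨ y ≠ 392 or 56 ∧ y ≠ 1; no complement exists.

none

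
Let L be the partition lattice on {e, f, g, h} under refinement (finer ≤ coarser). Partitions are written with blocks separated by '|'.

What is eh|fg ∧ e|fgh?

The meet (common refinement) of eh|fg and e|fgh intersects blocks pairwise, giving e|fg|h.

e|fg|h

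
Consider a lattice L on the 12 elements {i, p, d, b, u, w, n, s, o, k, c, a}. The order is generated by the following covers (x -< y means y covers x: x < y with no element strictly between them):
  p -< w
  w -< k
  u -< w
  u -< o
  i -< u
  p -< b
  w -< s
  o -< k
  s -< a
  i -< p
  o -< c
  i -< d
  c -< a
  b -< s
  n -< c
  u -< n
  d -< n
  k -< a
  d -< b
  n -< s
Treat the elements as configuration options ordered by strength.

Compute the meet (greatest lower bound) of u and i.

Common lower bounds of {u, i}: i.
The greatest among these is i.

i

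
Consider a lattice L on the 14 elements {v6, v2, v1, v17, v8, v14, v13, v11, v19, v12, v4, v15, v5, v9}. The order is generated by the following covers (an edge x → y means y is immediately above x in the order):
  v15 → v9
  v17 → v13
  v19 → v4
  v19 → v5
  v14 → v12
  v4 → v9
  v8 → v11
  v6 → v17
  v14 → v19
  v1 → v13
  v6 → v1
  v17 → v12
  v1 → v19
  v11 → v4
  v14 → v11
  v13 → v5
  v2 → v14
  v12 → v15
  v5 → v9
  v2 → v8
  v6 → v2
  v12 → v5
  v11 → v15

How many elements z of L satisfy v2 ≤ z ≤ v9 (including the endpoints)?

10

The interval [v2, v9] = {v11, v12, v14, v15, v19, v2, v4, v5, v8, v9}, which has 10 elements.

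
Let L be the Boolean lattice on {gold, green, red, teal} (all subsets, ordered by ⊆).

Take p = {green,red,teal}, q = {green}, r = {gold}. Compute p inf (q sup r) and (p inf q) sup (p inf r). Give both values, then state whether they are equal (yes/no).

q sup r = {gold,green}, so p inf (q sup r) = {green,red,teal} inf {gold,green} = {green}.
p inf q = {green} and p inf r = {}, so (p inf q) sup (p inf r) = {green} sup {} = {green}.
Equal: yes.

{green}; {green}; yes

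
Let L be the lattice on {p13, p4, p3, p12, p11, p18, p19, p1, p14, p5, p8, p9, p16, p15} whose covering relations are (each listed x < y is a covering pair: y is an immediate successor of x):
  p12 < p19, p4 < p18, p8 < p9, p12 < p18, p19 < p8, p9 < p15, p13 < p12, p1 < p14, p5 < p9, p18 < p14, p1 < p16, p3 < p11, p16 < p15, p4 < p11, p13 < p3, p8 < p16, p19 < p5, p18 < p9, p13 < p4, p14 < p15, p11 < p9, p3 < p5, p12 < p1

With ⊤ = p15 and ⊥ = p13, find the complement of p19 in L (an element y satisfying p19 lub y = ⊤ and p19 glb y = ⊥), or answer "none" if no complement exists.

none

For every candidate y, either p19 ∨ y ≠ p15 or p19 ∧ y ≠ p13; no complement exists.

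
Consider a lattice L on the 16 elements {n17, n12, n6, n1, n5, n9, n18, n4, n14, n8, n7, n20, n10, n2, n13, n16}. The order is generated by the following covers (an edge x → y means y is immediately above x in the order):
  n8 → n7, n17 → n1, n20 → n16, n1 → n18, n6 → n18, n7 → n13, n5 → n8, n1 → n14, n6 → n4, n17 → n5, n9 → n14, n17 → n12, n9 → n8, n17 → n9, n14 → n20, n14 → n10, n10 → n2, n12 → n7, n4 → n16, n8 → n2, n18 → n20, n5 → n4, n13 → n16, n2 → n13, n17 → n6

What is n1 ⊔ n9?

Common upper bounds of {n1, n9}: n10, n13, n14, n16, n2, n20.
The least among these is n14.

n14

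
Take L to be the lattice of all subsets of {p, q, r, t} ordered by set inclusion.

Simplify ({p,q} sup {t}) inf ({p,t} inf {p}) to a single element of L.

{p,q} ∨ {t} = {p,q,t}
{p,t} ∧ {p} = {p}
{p,q,t} ∧ {p} = {p}

{p}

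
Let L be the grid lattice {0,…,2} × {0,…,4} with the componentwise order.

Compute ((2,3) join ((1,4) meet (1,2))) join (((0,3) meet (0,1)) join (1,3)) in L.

(2,3)

(1,4) ∧ (1,2) = (1,2)
(2,3) ∨ (1,2) = (2,3)
(0,3) ∧ (0,1) = (0,1)
(0,1) ∨ (1,3) = (1,3)
(2,3) ∨ (1,3) = (2,3)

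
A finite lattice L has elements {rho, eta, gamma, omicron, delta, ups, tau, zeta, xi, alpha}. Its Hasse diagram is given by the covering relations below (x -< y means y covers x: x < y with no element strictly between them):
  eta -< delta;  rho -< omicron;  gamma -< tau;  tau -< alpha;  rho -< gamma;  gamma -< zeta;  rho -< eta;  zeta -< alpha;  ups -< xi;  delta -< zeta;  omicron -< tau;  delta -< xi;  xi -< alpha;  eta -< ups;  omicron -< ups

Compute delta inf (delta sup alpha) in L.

delta ∨ alpha = alpha
delta ∧ alpha = delta

delta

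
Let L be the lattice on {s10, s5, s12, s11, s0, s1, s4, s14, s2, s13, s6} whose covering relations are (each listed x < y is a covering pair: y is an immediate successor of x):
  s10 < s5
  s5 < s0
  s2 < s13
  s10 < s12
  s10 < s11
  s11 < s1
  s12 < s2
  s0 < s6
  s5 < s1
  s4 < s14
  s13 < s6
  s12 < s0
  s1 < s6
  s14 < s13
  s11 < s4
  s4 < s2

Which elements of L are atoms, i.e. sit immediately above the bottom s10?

The atoms are exactly the elements that cover s10: s11, s12, s5.

s11, s12, s5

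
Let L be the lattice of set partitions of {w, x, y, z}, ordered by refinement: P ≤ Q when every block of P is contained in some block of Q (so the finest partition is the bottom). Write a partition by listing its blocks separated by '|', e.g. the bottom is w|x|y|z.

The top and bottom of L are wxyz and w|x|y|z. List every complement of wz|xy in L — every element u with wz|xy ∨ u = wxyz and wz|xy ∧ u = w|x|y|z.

Need u with wz|xy ∨ u = wxyz and wz|xy ∧ u = w|x|y|z.
Checking each element gives: wx|yz, wx|y|z, wy|xz, wy|x|z, w|xz|y, w|x|yz.

wx|yz, wx|y|z, wy|xz, wy|x|z, w|xz|y, w|x|yz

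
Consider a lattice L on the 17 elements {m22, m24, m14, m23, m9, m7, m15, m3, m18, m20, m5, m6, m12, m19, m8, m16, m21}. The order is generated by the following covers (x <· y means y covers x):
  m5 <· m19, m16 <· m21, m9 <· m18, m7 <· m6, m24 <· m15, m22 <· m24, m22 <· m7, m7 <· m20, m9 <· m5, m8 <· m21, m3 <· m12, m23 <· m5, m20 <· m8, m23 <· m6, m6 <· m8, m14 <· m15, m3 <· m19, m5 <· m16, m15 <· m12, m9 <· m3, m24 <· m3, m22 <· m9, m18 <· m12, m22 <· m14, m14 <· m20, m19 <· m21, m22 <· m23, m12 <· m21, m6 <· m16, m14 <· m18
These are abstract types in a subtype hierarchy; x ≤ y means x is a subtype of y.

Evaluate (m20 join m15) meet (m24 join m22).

m24

m20 ∨ m15 = m21
m24 ∨ m22 = m24
m21 ∧ m24 = m24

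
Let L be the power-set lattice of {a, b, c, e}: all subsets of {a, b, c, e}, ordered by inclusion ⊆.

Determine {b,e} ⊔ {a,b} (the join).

{a,b,e}

Under ⊆, join is union: {b,e} ∪ {a,b} = {a,b,e}.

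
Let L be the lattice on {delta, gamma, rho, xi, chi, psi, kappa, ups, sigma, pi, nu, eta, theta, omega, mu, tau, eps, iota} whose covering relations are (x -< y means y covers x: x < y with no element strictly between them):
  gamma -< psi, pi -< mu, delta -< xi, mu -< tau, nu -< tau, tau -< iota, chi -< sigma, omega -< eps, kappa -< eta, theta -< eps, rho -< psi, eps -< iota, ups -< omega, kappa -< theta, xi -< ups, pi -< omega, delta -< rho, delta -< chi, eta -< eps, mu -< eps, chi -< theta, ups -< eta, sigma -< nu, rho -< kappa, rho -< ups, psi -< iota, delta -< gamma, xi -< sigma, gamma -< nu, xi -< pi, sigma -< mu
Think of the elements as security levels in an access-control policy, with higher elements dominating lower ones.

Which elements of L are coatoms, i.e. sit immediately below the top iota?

eps, psi, tau

The coatoms are exactly the elements covered by iota: eps, psi, tau.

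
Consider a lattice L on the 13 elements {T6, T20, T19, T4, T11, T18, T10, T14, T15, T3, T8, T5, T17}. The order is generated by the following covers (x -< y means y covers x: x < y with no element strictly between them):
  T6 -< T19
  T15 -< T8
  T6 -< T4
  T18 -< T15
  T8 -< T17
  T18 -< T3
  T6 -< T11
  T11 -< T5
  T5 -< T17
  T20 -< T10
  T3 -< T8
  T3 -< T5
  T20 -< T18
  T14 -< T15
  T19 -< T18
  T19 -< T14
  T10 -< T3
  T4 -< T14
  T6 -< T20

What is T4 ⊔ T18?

T15

Common upper bounds of {T4, T18}: T15, T17, T8.
The least among these is T15.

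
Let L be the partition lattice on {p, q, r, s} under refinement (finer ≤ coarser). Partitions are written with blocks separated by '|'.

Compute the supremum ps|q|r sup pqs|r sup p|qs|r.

pqs|r

The join of ps|q|r, pqs|r, p|qs|r merges any blocks that overlap across the partitions, giving pqs|r.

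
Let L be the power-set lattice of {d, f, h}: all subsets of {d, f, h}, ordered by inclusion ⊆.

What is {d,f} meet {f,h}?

Common lower bounds of {{d,f}, {f,h}}: {f}, ∅.
The greatest among these is {f}.

{f}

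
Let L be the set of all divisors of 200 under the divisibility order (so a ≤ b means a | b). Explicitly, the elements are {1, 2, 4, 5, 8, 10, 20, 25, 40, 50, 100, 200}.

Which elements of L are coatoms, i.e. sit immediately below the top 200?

100, 40

The coatoms are exactly the elements covered by 200: 100, 40.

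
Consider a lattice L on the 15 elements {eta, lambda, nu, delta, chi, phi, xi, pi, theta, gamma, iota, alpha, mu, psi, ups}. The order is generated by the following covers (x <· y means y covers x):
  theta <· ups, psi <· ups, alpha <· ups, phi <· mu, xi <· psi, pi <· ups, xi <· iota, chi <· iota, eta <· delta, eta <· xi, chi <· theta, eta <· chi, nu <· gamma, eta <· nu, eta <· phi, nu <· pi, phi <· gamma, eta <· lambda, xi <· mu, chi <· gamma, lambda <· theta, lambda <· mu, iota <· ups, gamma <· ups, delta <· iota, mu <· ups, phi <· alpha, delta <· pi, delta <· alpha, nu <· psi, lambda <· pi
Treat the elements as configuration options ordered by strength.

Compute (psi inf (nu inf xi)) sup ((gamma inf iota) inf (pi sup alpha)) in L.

chi

nu ∧ xi = eta
psi ∧ eta = eta
gamma ∧ iota = chi
pi ∨ alpha = ups
chi ∧ ups = chi
eta ∨ chi = chi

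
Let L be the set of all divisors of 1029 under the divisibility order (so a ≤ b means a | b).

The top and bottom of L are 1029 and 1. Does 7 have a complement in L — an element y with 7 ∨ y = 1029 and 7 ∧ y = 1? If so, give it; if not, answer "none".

none

For every candidate y, either 7 ∨ y ≠ 1029 or 7 ∧ y ≠ 1; no complement exists.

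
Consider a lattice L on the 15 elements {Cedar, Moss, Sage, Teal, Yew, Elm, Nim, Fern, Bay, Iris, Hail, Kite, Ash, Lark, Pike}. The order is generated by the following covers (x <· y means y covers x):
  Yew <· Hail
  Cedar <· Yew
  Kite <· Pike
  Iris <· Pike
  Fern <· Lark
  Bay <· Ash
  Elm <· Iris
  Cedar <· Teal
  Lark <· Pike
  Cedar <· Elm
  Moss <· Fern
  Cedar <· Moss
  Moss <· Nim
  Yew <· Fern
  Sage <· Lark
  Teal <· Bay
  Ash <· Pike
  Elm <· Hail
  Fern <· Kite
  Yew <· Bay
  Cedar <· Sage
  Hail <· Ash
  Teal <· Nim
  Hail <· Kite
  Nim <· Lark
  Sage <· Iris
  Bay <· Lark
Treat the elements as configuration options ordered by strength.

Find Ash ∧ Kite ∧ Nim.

Common lower bounds of {Ash, Kite, Nim}: Cedar.
The greatest among these is Cedar.

Cedar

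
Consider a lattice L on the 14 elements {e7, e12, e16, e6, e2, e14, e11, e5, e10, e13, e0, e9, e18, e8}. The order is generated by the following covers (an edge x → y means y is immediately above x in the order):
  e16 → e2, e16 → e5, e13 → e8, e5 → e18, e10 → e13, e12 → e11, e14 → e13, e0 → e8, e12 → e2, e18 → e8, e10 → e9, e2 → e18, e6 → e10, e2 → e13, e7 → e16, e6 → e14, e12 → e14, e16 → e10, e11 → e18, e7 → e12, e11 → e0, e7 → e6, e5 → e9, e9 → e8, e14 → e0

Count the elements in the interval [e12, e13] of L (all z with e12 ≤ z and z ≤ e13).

The interval [e12, e13] = {e12, e13, e14, e2}, which has 4 elements.

4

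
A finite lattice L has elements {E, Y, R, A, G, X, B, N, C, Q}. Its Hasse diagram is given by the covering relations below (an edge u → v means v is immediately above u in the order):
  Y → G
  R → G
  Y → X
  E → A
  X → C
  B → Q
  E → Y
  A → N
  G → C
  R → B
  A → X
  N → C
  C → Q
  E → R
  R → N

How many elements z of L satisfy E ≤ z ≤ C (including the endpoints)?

8

The interval [E, C] = {A, C, E, G, N, R, X, Y}, which has 8 elements.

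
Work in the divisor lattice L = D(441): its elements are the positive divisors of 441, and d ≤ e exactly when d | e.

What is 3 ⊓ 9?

In the divisibility order, the meet is the greatest common divisor: gcd(3, 9) = 3.

3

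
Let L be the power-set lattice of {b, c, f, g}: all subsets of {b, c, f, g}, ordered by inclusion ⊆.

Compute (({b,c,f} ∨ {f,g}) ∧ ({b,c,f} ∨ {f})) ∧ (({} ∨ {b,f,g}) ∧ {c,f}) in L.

{f}

{b,c,f} ∨ {f,g} = {b,c,f,g}
{b,c,f} ∨ {f} = {b,c,f}
{b,c,f,g} ∧ {b,c,f} = {b,c,f}
{} ∨ {b,f,g} = {b,f,g}
{b,f,g} ∧ {c,f} = {f}
{b,c,f} ∧ {f} = {f}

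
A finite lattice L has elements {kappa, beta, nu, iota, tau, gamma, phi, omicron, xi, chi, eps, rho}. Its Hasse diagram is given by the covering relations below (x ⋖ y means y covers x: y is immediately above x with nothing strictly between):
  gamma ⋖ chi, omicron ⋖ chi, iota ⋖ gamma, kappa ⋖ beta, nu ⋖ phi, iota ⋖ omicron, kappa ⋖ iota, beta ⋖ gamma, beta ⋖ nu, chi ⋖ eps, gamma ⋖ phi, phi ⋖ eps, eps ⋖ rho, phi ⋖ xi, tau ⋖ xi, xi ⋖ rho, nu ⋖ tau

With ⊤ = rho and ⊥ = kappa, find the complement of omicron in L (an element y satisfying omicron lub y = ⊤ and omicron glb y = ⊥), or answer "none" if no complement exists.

tau

Need y with omicron ∨ y = rho and omicron ∧ y = kappa.
Checking each element gives: tau.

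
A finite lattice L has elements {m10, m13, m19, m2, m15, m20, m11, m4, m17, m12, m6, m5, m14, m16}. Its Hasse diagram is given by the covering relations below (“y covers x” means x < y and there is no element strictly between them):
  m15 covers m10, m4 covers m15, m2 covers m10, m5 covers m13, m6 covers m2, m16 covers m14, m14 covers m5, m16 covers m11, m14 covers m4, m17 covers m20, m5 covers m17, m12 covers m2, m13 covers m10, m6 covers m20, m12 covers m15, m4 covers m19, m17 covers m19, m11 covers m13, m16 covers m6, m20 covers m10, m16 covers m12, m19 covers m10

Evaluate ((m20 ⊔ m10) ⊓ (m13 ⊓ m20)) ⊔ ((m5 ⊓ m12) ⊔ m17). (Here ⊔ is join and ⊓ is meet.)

m20 ∨ m10 = m20
m13 ∧ m20 = m10
m20 ∧ m10 = m10
m5 ∧ m12 = m10
m10 ∨ m17 = m17
m10 ∨ m17 = m17

m17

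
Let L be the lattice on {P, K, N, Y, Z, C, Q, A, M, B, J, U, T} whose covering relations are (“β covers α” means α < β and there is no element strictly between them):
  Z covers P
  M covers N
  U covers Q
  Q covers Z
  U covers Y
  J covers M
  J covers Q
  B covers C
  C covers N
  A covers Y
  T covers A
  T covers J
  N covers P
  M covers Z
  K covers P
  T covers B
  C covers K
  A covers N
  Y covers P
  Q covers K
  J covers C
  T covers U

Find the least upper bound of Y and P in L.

Y

Common upper bounds of {Y, P}: A, T, U, Y.
The least among these is Y.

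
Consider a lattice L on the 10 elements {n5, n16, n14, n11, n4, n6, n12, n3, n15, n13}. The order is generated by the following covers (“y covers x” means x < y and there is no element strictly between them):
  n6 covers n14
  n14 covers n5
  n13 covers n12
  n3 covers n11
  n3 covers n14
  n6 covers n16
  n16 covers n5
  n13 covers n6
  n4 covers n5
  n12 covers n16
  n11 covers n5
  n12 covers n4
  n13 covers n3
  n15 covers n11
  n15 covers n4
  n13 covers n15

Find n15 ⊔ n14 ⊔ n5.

Common upper bounds of {n15, n14, n5}: n13.
The least among these is n13.

n13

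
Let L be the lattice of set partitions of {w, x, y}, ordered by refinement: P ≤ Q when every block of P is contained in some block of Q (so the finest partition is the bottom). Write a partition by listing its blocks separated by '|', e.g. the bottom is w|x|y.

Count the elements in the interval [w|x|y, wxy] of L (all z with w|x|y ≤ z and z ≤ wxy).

5

The interval [w|x|y, wxy] = {wxy, wx|y, wy|x, w|xy, w|x|y}, which has 5 elements.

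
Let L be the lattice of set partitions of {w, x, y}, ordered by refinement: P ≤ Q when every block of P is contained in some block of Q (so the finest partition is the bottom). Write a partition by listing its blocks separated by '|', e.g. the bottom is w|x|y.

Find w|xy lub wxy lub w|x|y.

wxy

Common upper bounds of {w|xy, wxy, w|x|y}: wxy.
The least among these is wxy.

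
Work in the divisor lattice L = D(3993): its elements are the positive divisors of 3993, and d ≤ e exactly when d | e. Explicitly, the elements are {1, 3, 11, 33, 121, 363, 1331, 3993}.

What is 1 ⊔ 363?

363

Common upper bounds of {1, 363}: 363, 3993.
The least among these is 363.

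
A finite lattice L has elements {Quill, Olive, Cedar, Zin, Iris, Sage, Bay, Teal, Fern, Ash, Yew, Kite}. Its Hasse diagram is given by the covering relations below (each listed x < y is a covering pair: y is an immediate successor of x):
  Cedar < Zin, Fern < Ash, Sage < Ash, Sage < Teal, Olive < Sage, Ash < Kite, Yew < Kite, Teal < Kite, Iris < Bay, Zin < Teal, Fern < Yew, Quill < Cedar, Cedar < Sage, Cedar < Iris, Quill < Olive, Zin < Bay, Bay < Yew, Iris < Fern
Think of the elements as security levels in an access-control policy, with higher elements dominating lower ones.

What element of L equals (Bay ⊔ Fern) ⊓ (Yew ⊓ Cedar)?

Cedar

Bay ∨ Fern = Yew
Yew ∧ Cedar = Cedar
Yew ∧ Cedar = Cedar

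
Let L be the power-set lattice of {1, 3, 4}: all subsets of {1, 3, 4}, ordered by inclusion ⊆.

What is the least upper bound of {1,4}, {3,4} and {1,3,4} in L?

{1,3,4}

Common upper bounds of {{1,4}, {3,4}, {1,3,4}}: {1,3,4}.
The least among these is {1,3,4}.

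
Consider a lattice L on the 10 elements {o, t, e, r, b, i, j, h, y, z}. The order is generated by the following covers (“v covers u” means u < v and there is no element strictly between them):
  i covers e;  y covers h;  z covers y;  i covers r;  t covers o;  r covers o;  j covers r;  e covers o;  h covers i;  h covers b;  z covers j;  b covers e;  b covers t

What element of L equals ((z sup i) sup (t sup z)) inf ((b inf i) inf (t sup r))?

e

z ∨ i = z
t ∨ z = z
z ∨ z = z
b ∧ i = e
t ∨ r = h
e ∧ h = e
z ∧ e = e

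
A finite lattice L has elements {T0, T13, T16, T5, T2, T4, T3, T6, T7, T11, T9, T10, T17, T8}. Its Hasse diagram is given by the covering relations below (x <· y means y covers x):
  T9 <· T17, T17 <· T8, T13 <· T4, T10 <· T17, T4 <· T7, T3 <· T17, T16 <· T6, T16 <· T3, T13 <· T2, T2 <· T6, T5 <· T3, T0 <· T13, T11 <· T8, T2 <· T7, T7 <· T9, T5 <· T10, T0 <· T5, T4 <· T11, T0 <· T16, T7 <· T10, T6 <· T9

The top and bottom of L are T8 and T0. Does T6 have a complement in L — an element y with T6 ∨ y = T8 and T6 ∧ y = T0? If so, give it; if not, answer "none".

none

For every candidate y, either T6 ∨ y ≠ T8 or T6 ∧ y ≠ T0; no complement exists.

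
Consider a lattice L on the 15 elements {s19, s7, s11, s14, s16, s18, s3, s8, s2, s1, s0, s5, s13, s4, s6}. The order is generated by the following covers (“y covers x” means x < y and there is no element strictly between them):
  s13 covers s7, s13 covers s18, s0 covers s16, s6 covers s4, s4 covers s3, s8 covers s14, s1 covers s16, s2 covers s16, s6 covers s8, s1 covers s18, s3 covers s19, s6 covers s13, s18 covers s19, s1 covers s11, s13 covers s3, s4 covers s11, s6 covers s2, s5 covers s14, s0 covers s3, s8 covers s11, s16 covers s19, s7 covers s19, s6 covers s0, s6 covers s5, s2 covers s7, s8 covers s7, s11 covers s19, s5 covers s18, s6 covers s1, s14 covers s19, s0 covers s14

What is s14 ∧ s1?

Common lower bounds of {s14, s1}: s19.
The greatest among these is s19.

s19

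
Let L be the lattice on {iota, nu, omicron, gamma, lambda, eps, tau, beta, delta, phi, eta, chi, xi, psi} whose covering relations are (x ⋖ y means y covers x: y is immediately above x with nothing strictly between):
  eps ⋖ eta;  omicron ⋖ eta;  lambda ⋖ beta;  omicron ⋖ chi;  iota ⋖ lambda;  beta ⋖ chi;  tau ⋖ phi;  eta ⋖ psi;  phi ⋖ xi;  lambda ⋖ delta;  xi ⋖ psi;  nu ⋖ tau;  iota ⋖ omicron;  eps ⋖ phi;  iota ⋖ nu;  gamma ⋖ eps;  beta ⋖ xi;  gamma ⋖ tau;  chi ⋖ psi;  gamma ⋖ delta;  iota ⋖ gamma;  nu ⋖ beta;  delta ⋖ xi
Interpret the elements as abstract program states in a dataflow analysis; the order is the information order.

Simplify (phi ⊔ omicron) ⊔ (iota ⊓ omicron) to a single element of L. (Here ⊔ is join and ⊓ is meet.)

psi

phi ∨ omicron = psi
iota ∧ omicron = iota
psi ∨ iota = psi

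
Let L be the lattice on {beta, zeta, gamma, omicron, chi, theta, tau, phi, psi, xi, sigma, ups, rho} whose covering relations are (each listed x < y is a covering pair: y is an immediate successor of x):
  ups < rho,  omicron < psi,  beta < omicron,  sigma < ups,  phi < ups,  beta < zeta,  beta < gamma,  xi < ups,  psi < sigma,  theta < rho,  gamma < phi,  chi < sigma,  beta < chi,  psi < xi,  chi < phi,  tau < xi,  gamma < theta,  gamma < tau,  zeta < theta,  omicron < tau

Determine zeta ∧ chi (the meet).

Common lower bounds of {zeta, chi}: beta.
The greatest among these is beta.

beta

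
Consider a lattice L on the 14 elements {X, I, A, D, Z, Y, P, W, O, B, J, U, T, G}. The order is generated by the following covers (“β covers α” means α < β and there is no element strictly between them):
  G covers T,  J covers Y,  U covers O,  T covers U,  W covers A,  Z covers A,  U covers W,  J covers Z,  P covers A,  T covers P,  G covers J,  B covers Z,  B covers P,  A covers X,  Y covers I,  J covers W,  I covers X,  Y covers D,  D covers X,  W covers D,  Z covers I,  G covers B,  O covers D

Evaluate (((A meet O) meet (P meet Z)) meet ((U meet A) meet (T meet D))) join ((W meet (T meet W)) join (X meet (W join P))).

W

A ∧ O = X
P ∧ Z = A
X ∧ A = X
U ∧ A = A
T ∧ D = D
A ∧ D = X
X ∧ X = X
T ∧ W = W
W ∧ W = W
W ∨ P = T
X ∧ T = X
W ∨ X = W
X ∨ W = W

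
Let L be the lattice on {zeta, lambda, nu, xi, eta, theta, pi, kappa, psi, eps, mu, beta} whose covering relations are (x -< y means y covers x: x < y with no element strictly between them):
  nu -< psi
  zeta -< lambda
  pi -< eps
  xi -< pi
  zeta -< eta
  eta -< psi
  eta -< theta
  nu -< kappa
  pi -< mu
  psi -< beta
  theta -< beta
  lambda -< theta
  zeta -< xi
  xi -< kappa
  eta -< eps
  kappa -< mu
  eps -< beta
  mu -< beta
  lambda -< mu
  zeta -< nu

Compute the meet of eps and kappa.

Common lower bounds of {eps, kappa}: xi, zeta.
The greatest among these is xi.

xi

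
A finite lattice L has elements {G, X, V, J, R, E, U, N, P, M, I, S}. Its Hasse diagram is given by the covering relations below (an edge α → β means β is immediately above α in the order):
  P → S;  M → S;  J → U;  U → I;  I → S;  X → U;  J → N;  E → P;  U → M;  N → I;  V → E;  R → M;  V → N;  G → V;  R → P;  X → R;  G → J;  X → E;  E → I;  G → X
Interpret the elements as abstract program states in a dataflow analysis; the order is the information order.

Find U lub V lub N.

Common upper bounds of {U, V, N}: I, S.
The least among these is I.

I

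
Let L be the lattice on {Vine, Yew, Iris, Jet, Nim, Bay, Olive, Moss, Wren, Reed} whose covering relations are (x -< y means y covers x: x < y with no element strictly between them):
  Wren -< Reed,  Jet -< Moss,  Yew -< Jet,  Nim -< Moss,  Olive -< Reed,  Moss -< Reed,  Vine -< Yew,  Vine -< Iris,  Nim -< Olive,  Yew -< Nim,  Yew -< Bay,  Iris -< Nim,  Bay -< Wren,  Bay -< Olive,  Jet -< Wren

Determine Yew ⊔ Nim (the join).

Common upper bounds of {Yew, Nim}: Moss, Nim, Olive, Reed.
The least among these is Nim.

Nim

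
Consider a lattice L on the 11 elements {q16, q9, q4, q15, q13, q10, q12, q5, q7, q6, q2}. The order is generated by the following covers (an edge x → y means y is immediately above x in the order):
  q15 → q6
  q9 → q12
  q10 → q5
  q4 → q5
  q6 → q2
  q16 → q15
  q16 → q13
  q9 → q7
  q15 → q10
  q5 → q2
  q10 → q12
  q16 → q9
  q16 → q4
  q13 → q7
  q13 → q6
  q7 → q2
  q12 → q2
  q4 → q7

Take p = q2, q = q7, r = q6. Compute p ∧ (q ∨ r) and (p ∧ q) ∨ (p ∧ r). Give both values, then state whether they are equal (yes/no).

q ∨ r = q2, so p ∧ (q ∨ r) = q2 ∧ q2 = q2.
p ∧ q = q7 and p ∧ r = q6, so (p ∧ q) ∨ (p ∧ r) = q7 ∨ q6 = q2.
Equal: yes.

q2; q2; yes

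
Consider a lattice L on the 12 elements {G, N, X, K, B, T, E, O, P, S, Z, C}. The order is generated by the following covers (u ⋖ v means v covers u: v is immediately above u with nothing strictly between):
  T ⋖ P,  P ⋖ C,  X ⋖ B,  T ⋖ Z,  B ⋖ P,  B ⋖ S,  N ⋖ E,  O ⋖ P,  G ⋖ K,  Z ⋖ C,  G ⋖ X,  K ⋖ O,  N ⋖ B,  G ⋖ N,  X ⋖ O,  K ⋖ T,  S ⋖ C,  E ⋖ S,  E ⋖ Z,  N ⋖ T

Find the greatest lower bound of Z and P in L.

T

Common lower bounds of {Z, P}: G, K, N, T.
The greatest among these is T.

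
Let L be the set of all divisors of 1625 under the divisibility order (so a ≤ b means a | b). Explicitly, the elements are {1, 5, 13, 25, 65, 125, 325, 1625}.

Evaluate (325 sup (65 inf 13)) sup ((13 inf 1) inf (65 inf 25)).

325

65 ∧ 13 = 13
325 ∨ 13 = 325
13 ∧ 1 = 1
65 ∧ 25 = 5
1 ∧ 5 = 1
325 ∨ 1 = 325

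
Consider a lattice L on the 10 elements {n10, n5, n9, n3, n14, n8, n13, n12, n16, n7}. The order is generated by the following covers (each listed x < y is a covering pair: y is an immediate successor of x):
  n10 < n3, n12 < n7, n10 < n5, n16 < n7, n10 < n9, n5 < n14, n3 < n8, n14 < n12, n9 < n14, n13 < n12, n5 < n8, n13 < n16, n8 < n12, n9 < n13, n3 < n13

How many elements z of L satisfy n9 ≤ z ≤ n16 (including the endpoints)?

The interval [n9, n16] = {n13, n16, n9}, which has 3 elements.

3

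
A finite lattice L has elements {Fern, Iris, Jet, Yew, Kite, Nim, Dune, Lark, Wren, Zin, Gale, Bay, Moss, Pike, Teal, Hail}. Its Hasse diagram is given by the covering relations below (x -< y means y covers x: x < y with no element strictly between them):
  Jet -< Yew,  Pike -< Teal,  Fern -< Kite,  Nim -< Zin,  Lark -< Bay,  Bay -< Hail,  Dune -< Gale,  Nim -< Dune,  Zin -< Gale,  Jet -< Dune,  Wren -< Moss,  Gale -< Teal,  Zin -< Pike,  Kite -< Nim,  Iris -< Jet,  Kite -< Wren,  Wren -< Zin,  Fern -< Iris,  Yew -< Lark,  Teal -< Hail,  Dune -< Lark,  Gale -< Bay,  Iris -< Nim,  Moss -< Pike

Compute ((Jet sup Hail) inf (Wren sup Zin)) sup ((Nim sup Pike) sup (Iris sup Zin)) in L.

Jet ∨ Hail = Hail
Wren ∨ Zin = Zin
Hail ∧ Zin = Zin
Nim ∨ Pike = Pike
Iris ∨ Zin = Zin
Pike ∨ Zin = Pike
Zin ∨ Pike = Pike

Pike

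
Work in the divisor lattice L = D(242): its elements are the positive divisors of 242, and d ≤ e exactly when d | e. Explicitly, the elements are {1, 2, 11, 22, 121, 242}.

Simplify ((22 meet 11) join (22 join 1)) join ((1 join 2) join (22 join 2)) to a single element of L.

22

22 ∧ 11 = 11
22 ∨ 1 = 22
11 ∨ 22 = 22
1 ∨ 2 = 2
22 ∨ 2 = 22
2 ∨ 22 = 22
22 ∨ 22 = 22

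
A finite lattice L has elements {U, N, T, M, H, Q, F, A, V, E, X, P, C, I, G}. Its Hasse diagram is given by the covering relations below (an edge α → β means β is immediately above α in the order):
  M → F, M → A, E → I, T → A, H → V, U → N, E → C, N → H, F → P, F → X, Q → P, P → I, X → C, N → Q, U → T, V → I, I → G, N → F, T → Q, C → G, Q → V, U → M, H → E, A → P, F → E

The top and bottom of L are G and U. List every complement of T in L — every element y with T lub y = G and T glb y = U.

C, X

Need y with T ∨ y = G and T ∧ y = U.
Checking each element gives: C, X.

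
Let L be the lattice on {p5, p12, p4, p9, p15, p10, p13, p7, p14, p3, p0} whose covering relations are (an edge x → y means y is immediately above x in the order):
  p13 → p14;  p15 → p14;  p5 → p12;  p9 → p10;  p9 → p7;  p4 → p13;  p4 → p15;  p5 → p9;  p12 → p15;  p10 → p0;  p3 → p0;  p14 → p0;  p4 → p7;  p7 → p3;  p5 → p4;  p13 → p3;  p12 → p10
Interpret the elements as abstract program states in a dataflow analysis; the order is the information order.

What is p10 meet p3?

Common lower bounds of {p10, p3}: p5, p9.
The greatest among these is p9.

p9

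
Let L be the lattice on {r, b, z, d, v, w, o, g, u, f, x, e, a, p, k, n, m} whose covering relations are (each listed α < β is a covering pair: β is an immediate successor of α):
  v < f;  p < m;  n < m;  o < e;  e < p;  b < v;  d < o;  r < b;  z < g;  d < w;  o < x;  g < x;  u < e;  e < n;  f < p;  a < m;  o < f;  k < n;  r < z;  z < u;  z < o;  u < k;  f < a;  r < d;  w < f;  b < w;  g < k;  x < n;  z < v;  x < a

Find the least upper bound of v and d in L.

Common upper bounds of {v, d}: a, f, m, p.
The least among these is f.

f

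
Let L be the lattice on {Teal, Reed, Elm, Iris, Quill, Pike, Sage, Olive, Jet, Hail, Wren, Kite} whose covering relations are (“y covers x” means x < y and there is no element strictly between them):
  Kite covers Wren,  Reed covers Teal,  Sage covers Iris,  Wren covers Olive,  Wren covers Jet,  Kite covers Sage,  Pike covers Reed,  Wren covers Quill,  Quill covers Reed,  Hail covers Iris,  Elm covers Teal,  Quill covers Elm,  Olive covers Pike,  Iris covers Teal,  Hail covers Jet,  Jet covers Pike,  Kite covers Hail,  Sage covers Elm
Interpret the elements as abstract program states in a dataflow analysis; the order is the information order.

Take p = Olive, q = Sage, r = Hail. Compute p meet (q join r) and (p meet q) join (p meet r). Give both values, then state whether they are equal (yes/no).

q join r = Kite, so p meet (q join r) = Olive meet Kite = Olive.
p meet q = Teal and p meet r = Pike, so (p meet q) join (p meet r) = Teal join Pike = Pike.
Equal: no.

Olive; Pike; no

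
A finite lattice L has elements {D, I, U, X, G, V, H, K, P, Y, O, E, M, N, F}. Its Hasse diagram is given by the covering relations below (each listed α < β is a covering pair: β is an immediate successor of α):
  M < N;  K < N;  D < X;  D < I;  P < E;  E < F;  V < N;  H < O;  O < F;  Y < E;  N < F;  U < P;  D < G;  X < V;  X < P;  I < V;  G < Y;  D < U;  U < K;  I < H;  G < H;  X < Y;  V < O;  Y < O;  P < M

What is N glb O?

Common lower bounds of {N, O}: D, I, V, X.
The greatest among these is V.

V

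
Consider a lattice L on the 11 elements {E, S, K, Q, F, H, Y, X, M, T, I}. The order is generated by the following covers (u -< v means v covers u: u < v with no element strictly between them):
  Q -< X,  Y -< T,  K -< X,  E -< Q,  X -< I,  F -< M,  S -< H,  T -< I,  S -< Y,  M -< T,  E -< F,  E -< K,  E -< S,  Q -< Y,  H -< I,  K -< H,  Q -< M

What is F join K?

I

Common upper bounds of {F, K}: I.
The least among these is I.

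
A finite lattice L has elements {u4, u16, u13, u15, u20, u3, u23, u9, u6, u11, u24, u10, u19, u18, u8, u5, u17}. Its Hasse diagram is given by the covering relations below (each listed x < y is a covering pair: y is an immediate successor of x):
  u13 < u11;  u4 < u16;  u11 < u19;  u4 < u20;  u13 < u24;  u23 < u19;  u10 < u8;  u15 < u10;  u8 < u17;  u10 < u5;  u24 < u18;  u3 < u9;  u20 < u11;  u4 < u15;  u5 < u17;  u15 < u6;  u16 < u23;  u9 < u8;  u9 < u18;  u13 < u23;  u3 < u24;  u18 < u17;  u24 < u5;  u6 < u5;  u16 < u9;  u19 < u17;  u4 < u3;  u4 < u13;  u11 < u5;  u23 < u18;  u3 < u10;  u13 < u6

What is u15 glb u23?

Common lower bounds of {u15, u23}: u4.
The greatest among these is u4.

u4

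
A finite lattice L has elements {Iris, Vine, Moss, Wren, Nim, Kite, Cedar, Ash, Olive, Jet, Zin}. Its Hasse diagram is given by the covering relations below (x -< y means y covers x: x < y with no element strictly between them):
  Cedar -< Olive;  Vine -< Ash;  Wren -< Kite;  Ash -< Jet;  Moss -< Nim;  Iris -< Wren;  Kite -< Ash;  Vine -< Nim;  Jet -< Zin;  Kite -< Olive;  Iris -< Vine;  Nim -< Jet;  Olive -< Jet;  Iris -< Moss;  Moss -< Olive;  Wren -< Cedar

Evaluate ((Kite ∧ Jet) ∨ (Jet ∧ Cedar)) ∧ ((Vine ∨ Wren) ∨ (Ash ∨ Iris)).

Kite ∧ Jet = Kite
Jet ∧ Cedar = Cedar
Kite ∨ Cedar = Olive
Vine ∨ Wren = Ash
Ash ∨ Iris = Ash
Ash ∨ Ash = Ash
Olive ∧ Ash = Kite

Kite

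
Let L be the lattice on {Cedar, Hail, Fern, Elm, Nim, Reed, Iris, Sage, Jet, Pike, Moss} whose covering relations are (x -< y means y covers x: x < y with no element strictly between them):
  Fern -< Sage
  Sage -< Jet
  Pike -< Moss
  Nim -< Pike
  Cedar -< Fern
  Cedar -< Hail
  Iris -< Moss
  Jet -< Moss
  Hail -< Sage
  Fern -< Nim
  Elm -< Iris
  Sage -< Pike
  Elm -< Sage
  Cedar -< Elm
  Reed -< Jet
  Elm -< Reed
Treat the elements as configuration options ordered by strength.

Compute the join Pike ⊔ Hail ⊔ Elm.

Pike

Common upper bounds of {Pike, Hail, Elm}: Moss, Pike.
The least among these is Pike.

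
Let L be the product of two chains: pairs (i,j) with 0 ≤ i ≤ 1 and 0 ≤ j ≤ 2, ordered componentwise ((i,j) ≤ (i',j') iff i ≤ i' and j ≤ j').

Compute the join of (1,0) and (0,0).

(1,0)

Common upper bounds of {(1,0), (0,0)}: (1,0), (1,1), (1,2).
The least among these is (1,0).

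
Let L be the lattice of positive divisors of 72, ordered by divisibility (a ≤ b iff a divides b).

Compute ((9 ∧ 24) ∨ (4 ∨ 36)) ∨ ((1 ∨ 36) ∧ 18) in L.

36

9 ∧ 24 = 3
4 ∨ 36 = 36
3 ∨ 36 = 36
1 ∨ 36 = 36
36 ∧ 18 = 18
36 ∨ 18 = 36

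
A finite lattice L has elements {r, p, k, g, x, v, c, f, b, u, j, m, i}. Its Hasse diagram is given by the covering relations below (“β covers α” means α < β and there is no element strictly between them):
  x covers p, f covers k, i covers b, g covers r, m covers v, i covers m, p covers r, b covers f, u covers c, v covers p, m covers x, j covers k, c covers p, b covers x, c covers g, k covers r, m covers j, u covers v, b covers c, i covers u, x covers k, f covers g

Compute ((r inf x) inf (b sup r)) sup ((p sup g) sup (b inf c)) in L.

c

r ∧ x = r
b ∨ r = b
r ∧ b = r
p ∨ g = c
b ∧ c = c
c ∨ c = c
r ∨ c = c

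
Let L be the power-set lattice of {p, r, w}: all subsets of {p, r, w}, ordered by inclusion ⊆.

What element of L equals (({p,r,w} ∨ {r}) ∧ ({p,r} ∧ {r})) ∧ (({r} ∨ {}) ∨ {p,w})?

{r}

{p,r,w} ∨ {r} = {p,r,w}
{p,r} ∧ {r} = {r}
{p,r,w} ∧ {r} = {r}
{r} ∨ {} = {r}
{r} ∨ {p,w} = {p,r,w}
{r} ∧ {p,r,w} = {r}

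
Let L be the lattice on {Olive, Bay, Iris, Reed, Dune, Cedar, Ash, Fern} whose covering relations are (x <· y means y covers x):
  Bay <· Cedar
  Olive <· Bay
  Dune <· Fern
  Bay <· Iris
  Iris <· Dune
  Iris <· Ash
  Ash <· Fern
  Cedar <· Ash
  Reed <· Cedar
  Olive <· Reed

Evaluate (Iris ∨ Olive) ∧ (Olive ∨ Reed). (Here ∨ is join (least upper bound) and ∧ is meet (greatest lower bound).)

Olive

Iris ∨ Olive = Iris
Olive ∨ Reed = Reed
Iris ∧ Reed = Olive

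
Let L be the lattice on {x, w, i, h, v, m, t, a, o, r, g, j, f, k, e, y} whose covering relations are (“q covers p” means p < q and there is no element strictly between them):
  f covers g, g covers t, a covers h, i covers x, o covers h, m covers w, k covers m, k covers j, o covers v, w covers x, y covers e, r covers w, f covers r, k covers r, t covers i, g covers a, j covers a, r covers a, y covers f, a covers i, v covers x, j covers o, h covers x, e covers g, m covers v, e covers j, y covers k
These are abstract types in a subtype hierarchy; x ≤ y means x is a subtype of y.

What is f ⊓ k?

Common lower bounds of {f, k}: a, h, i, r, w, x.
The greatest among these is r.

r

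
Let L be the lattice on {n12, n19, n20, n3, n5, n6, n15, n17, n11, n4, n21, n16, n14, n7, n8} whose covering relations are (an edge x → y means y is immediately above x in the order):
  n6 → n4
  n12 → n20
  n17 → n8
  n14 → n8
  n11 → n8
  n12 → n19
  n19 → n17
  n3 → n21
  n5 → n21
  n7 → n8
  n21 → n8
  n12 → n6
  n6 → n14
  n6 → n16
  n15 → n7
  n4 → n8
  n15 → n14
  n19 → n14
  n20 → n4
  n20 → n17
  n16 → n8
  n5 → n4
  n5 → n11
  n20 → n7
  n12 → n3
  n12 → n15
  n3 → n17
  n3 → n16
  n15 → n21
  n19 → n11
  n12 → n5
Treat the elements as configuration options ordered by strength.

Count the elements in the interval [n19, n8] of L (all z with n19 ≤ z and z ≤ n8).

The interval [n19, n8] = {n11, n14, n17, n19, n8}, which has 5 elements.

5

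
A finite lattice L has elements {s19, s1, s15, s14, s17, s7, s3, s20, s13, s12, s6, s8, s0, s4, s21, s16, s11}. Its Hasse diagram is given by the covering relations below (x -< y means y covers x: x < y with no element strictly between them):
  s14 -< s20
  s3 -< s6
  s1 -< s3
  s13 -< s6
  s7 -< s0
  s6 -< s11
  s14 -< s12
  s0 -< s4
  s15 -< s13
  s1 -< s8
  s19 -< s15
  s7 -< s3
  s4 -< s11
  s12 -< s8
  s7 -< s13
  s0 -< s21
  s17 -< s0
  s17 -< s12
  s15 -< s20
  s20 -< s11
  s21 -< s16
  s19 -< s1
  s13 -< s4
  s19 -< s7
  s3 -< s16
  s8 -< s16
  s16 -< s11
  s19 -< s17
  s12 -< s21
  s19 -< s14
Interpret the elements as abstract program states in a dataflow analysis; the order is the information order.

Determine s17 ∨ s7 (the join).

Common upper bounds of {s17, s7}: s0, s11, s16, s21, s4.
The least among these is s0.

s0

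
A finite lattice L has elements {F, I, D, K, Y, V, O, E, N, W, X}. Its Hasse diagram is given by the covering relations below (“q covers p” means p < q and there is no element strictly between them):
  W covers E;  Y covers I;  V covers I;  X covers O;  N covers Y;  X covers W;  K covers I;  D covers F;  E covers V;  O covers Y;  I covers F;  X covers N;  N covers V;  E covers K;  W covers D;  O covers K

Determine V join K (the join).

E

Common upper bounds of {V, K}: E, W, X.
The least among these is E.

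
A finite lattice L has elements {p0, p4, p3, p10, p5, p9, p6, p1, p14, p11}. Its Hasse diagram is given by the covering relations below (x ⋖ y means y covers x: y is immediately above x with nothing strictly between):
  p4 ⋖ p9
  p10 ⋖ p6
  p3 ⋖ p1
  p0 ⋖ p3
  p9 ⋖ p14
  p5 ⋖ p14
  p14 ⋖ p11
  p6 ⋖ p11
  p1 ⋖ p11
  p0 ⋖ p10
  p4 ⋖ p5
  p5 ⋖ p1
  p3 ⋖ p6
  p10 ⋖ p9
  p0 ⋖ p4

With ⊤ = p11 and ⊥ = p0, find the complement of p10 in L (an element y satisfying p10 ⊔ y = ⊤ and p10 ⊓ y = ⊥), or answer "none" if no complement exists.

Need y with p10 ∨ y = p11 and p10 ∧ y = p0.
Checking each element gives: p1.

p1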